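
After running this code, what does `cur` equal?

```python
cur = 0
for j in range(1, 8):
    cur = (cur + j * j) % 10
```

Let's trace through this code step by step.

Initialize: cur = 0
Entering loop: for j in range(1, 8):

After execution: cur = 0
0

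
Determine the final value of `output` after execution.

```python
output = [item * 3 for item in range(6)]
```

Let's trace through this code step by step.

Initialize: output = [item * 3 for item in range(6)]

After execution: output = [0, 3, 6, 9, 12, 15]
[0, 3, 6, 9, 12, 15]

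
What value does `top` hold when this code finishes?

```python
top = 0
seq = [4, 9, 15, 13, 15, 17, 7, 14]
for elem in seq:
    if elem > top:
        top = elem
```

Let's trace through this code step by step.

Initialize: top = 0
Initialize: seq = [4, 9, 15, 13, 15, 17, 7, 14]
Entering loop: for elem in seq:

After execution: top = 17
17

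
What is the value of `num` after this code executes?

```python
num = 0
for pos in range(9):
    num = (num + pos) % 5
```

Let's trace through this code step by step.

Initialize: num = 0
Entering loop: for pos in range(9):

After execution: num = 1
1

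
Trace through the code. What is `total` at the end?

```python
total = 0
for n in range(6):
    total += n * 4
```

Let's trace through this code step by step.

Initialize: total = 0
Entering loop: for n in range(6):

After execution: total = 60
60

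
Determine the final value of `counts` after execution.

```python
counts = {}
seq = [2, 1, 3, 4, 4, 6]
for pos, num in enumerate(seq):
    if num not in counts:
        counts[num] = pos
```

Let's trace through this code step by step.

Initialize: counts = {}
Initialize: seq = [2, 1, 3, 4, 4, 6]
Entering loop: for pos, num in enumerate(seq):

After execution: counts = {2: 0, 1: 1, 3: 2, 4: 3, 6: 5}
{2: 0, 1: 1, 3: 2, 4: 3, 6: 5}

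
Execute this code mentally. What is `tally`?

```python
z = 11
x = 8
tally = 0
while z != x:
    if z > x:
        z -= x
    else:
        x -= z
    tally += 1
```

Let's trace through this code step by step.

Initialize: z = 11
Initialize: x = 8
Initialize: tally = 0
Entering loop: while z != x:

After execution: tally = 5
5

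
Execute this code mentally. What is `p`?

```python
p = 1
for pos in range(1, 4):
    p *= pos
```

Let's trace through this code step by step.

Initialize: p = 1
Entering loop: for pos in range(1, 4):

After execution: p = 6
6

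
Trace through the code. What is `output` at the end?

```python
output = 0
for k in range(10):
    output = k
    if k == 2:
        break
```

Let's trace through this code step by step.

Initialize: output = 0
Entering loop: for k in range(10):

After execution: output = 2
2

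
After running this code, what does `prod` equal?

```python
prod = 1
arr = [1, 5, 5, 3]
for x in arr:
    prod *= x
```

Let's trace through this code step by step.

Initialize: prod = 1
Initialize: arr = [1, 5, 5, 3]
Entering loop: for x in arr:

After execution: prod = 75
75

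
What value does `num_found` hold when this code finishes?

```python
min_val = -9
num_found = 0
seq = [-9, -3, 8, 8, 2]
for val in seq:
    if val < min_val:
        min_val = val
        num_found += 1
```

Let's trace through this code step by step.

Initialize: min_val = -9
Initialize: num_found = 0
Initialize: seq = [-9, -3, 8, 8, 2]
Entering loop: for val in seq:

After execution: num_found = 0
0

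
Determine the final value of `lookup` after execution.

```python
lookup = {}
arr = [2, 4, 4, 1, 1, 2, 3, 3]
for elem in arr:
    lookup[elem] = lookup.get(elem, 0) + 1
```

Let's trace through this code step by step.

Initialize: lookup = {}
Initialize: arr = [2, 4, 4, 1, 1, 2, 3, 3]
Entering loop: for elem in arr:

After execution: lookup = {2: 2, 4: 2, 1: 2, 3: 2}
{2: 2, 4: 2, 1: 2, 3: 2}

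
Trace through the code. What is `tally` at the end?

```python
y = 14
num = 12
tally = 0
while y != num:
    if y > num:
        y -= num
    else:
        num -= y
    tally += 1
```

Let's trace through this code step by step.

Initialize: y = 14
Initialize: num = 12
Initialize: tally = 0
Entering loop: while y != num:

After execution: tally = 6
6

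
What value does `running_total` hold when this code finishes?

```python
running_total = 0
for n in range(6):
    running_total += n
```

Let's trace through this code step by step.

Initialize: running_total = 0
Entering loop: for n in range(6):

After execution: running_total = 15
15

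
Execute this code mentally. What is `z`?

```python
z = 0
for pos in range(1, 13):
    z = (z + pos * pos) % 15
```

Let's trace through this code step by step.

Initialize: z = 0
Entering loop: for pos in range(1, 13):

After execution: z = 5
5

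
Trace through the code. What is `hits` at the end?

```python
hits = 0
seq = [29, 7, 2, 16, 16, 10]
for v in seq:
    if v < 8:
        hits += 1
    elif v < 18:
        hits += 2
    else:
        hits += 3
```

Let's trace through this code step by step.

Initialize: hits = 0
Initialize: seq = [29, 7, 2, 16, 16, 10]
Entering loop: for v in seq:

After execution: hits = 11
11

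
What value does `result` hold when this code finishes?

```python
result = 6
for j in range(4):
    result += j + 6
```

Let's trace through this code step by step.

Initialize: result = 6
Entering loop: for j in range(4):

After execution: result = 36
36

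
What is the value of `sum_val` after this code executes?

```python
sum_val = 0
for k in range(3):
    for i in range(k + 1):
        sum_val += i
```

Let's trace through this code step by step.

Initialize: sum_val = 0
Entering loop: for k in range(3):

After execution: sum_val = 4
4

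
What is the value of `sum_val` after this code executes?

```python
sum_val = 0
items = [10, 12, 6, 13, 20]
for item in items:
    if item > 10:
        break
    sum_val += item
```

Let's trace through this code step by step.

Initialize: sum_val = 0
Initialize: items = [10, 12, 6, 13, 20]
Entering loop: for item in items:

After execution: sum_val = 10
10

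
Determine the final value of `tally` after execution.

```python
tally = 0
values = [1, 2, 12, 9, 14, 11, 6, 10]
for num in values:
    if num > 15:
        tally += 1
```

Let's trace through this code step by step.

Initialize: tally = 0
Initialize: values = [1, 2, 12, 9, 14, 11, 6, 10]
Entering loop: for num in values:

After execution: tally = 0
0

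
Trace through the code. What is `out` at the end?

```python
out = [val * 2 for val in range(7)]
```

Let's trace through this code step by step.

Initialize: out = [val * 2 for val in range(7)]

After execution: out = [0, 2, 4, 6, 8, 10, 12]
[0, 2, 4, 6, 8, 10, 12]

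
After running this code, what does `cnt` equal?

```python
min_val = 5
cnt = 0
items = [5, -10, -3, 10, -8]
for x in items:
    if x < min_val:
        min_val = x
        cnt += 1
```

Let's trace through this code step by step.

Initialize: min_val = 5
Initialize: cnt = 0
Initialize: items = [5, -10, -3, 10, -8]
Entering loop: for x in items:

After execution: cnt = 1
1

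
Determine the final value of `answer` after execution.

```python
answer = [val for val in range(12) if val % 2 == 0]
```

Let's trace through this code step by step.

Initialize: answer = [val for val in range(12) if val % 2 == 0]

After execution: answer = [0, 2, 4, 6, 8, 10]
[0, 2, 4, 6, 8, 10]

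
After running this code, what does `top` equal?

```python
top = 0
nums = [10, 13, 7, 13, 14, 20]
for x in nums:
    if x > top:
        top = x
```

Let's trace through this code step by step.

Initialize: top = 0
Initialize: nums = [10, 13, 7, 13, 14, 20]
Entering loop: for x in nums:

After execution: top = 20
20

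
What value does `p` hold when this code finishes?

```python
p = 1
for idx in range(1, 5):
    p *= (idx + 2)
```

Let's trace through this code step by step.

Initialize: p = 1
Entering loop: for idx in range(1, 5):

After execution: p = 360
360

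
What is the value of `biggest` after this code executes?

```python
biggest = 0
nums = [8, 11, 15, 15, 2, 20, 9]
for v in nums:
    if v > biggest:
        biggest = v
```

Let's trace through this code step by step.

Initialize: biggest = 0
Initialize: nums = [8, 11, 15, 15, 2, 20, 9]
Entering loop: for v in nums:

After execution: biggest = 20
20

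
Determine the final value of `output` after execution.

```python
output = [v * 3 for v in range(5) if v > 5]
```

Let's trace through this code step by step.

Initialize: output = [v * 3 for v in range(5) if v > 5]

After execution: output = []
[]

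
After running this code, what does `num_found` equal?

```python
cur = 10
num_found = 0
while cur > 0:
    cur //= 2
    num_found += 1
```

Let's trace through this code step by step.

Initialize: cur = 10
Initialize: num_found = 0
Entering loop: while cur > 0:

After execution: num_found = 4
4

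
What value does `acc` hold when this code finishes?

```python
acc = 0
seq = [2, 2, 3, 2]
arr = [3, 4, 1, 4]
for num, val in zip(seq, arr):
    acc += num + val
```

Let's trace through this code step by step.

Initialize: acc = 0
Initialize: seq = [2, 2, 3, 2]
Initialize: arr = [3, 4, 1, 4]
Entering loop: for num, val in zip(seq, arr):

After execution: acc = 21
21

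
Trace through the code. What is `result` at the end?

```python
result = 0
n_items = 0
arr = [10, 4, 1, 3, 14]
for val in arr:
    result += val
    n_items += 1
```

Let's trace through this code step by step.

Initialize: result = 0
Initialize: n_items = 0
Initialize: arr = [10, 4, 1, 3, 14]
Entering loop: for val in arr:

After execution: result = 32
32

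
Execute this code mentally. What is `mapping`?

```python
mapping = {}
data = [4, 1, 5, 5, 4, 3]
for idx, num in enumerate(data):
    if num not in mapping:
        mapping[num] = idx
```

Let's trace through this code step by step.

Initialize: mapping = {}
Initialize: data = [4, 1, 5, 5, 4, 3]
Entering loop: for idx, num in enumerate(data):

After execution: mapping = {4: 0, 1: 1, 5: 2, 3: 5}
{4: 0, 1: 1, 5: 2, 3: 5}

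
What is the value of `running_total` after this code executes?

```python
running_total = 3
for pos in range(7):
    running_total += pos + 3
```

Let's trace through this code step by step.

Initialize: running_total = 3
Entering loop: for pos in range(7):

After execution: running_total = 45
45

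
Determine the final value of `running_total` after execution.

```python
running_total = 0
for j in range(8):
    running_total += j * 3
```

Let's trace through this code step by step.

Initialize: running_total = 0
Entering loop: for j in range(8):

After execution: running_total = 84
84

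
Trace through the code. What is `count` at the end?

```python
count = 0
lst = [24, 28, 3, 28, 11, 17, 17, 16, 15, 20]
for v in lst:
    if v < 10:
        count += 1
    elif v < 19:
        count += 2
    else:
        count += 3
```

Let's trace through this code step by step.

Initialize: count = 0
Initialize: lst = [24, 28, 3, 28, 11, 17, 17, 16, 15, 20]
Entering loop: for v in lst:

After execution: count = 23
23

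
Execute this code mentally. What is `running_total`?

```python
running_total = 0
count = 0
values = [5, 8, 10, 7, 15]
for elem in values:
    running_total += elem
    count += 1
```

Let's trace through this code step by step.

Initialize: running_total = 0
Initialize: count = 0
Initialize: values = [5, 8, 10, 7, 15]
Entering loop: for elem in values:

After execution: running_total = 45
45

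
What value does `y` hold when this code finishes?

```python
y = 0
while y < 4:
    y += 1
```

Let's trace through this code step by step.

Initialize: y = 0
Entering loop: while y < 4:

After execution: y = 4
4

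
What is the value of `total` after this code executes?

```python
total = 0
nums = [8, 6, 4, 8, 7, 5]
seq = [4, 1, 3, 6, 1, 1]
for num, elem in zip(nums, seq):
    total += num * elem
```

Let's trace through this code step by step.

Initialize: total = 0
Initialize: nums = [8, 6, 4, 8, 7, 5]
Initialize: seq = [4, 1, 3, 6, 1, 1]
Entering loop: for num, elem in zip(nums, seq):

After execution: total = 110
110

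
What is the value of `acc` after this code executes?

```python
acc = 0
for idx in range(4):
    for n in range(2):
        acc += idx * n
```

Let's trace through this code step by step.

Initialize: acc = 0
Entering loop: for idx in range(4):

After execution: acc = 6
6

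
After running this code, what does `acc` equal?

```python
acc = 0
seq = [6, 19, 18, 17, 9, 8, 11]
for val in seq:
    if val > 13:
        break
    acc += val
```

Let's trace through this code step by step.

Initialize: acc = 0
Initialize: seq = [6, 19, 18, 17, 9, 8, 11]
Entering loop: for val in seq:

After execution: acc = 6
6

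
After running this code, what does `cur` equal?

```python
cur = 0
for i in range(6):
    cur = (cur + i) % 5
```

Let's trace through this code step by step.

Initialize: cur = 0
Entering loop: for i in range(6):

After execution: cur = 0
0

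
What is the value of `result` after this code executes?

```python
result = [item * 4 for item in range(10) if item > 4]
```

Let's trace through this code step by step.

Initialize: result = [item * 4 for item in range(10) if item > 4]

After execution: result = [20, 24, 28, 32, 36]
[20, 24, 28, 32, 36]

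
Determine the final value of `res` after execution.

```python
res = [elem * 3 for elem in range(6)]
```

Let's trace through this code step by step.

Initialize: res = [elem * 3 for elem in range(6)]

After execution: res = [0, 3, 6, 9, 12, 15]
[0, 3, 6, 9, 12, 15]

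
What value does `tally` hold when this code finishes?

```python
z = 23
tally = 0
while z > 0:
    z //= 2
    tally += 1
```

Let's trace through this code step by step.

Initialize: z = 23
Initialize: tally = 0
Entering loop: while z > 0:

After execution: tally = 5
5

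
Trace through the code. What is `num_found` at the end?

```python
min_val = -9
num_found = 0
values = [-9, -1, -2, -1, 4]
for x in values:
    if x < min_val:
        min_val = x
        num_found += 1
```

Let's trace through this code step by step.

Initialize: min_val = -9
Initialize: num_found = 0
Initialize: values = [-9, -1, -2, -1, 4]
Entering loop: for x in values:

After execution: num_found = 0
0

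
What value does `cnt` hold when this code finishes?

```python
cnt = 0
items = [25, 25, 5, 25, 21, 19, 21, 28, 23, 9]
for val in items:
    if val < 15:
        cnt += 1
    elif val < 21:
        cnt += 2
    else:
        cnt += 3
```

Let's trace through this code step by step.

Initialize: cnt = 0
Initialize: items = [25, 25, 5, 25, 21, 19, 21, 28, 23, 9]
Entering loop: for val in items:

After execution: cnt = 25
25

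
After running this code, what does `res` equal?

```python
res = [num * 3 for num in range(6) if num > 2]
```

Let's trace through this code step by step.

Initialize: res = [num * 3 for num in range(6) if num > 2]

After execution: res = [9, 12, 15]
[9, 12, 15]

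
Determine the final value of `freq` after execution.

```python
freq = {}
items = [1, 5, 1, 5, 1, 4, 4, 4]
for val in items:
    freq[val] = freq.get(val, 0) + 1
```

Let's trace through this code step by step.

Initialize: freq = {}
Initialize: items = [1, 5, 1, 5, 1, 4, 4, 4]
Entering loop: for val in items:

After execution: freq = {1: 3, 5: 2, 4: 3}
{1: 3, 5: 2, 4: 3}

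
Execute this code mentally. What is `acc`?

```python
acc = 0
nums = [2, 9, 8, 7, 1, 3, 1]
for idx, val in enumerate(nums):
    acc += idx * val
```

Let's trace through this code step by step.

Initialize: acc = 0
Initialize: nums = [2, 9, 8, 7, 1, 3, 1]
Entering loop: for idx, val in enumerate(nums):

After execution: acc = 71
71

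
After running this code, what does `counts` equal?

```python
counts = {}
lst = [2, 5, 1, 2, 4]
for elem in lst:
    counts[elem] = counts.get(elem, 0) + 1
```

Let's trace through this code step by step.

Initialize: counts = {}
Initialize: lst = [2, 5, 1, 2, 4]
Entering loop: for elem in lst:

After execution: counts = {2: 2, 5: 1, 1: 1, 4: 1}
{2: 2, 5: 1, 1: 1, 4: 1}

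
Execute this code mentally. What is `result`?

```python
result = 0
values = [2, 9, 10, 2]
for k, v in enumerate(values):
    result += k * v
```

Let's trace through this code step by step.

Initialize: result = 0
Initialize: values = [2, 9, 10, 2]
Entering loop: for k, v in enumerate(values):

After execution: result = 35
35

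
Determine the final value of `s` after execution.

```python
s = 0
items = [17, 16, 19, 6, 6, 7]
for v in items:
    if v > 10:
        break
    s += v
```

Let's trace through this code step by step.

Initialize: s = 0
Initialize: items = [17, 16, 19, 6, 6, 7]
Entering loop: for v in items:

After execution: s = 0
0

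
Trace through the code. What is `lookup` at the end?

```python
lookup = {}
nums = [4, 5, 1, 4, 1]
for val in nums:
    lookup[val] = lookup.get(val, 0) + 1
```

Let's trace through this code step by step.

Initialize: lookup = {}
Initialize: nums = [4, 5, 1, 4, 1]
Entering loop: for val in nums:

After execution: lookup = {4: 2, 5: 1, 1: 2}
{4: 2, 5: 1, 1: 2}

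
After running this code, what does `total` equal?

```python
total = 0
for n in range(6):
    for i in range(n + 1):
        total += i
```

Let's trace through this code step by step.

Initialize: total = 0
Entering loop: for n in range(6):

After execution: total = 35
35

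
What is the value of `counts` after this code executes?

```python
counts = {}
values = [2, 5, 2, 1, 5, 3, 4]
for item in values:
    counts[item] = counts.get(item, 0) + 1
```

Let's trace through this code step by step.

Initialize: counts = {}
Initialize: values = [2, 5, 2, 1, 5, 3, 4]
Entering loop: for item in values:

After execution: counts = {2: 2, 5: 2, 1: 1, 3: 1, 4: 1}
{2: 2, 5: 2, 1: 1, 3: 1, 4: 1}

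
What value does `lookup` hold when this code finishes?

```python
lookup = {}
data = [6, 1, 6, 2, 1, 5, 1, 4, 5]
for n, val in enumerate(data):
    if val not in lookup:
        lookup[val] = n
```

Let's trace through this code step by step.

Initialize: lookup = {}
Initialize: data = [6, 1, 6, 2, 1, 5, 1, 4, 5]
Entering loop: for n, val in enumerate(data):

After execution: lookup = {6: 0, 1: 1, 2: 3, 5: 5, 4: 7}
{6: 0, 1: 1, 2: 3, 5: 5, 4: 7}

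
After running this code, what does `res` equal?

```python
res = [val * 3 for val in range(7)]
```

Let's trace through this code step by step.

Initialize: res = [val * 3 for val in range(7)]

After execution: res = [0, 3, 6, 9, 12, 15, 18]
[0, 3, 6, 9, 12, 15, 18]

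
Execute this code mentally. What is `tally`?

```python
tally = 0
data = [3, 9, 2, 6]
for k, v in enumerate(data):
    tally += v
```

Let's trace through this code step by step.

Initialize: tally = 0
Initialize: data = [3, 9, 2, 6]
Entering loop: for k, v in enumerate(data):

After execution: tally = 20
20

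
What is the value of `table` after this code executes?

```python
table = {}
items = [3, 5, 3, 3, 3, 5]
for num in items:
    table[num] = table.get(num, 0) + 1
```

Let's trace through this code step by step.

Initialize: table = {}
Initialize: items = [3, 5, 3, 3, 3, 5]
Entering loop: for num in items:

After execution: table = {3: 4, 5: 2}
{3: 4, 5: 2}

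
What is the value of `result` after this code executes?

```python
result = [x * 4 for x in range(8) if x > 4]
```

Let's trace through this code step by step.

Initialize: result = [x * 4 for x in range(8) if x > 4]

After execution: result = [20, 24, 28]
[20, 24, 28]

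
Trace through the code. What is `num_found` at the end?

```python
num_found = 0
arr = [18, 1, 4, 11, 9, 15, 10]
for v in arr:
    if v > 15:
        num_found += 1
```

Let's trace through this code step by step.

Initialize: num_found = 0
Initialize: arr = [18, 1, 4, 11, 9, 15, 10]
Entering loop: for v in arr:

After execution: num_found = 1
1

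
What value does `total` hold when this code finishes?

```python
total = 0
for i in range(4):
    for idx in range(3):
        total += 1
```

Let's trace through this code step by step.

Initialize: total = 0
Entering loop: for i in range(4):

After execution: total = 12
12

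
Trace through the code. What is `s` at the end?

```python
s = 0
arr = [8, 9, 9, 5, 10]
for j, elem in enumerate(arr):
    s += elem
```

Let's trace through this code step by step.

Initialize: s = 0
Initialize: arr = [8, 9, 9, 5, 10]
Entering loop: for j, elem in enumerate(arr):

After execution: s = 41
41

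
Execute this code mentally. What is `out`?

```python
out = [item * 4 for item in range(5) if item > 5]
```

Let's trace through this code step by step.

Initialize: out = [item * 4 for item in range(5) if item > 5]

After execution: out = []
[]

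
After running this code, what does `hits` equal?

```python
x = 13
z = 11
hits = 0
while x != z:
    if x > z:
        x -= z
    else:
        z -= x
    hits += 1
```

Let's trace through this code step by step.

Initialize: x = 13
Initialize: z = 11
Initialize: hits = 0
Entering loop: while x != z:

After execution: hits = 7
7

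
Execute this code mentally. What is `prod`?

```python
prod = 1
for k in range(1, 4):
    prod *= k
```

Let's trace through this code step by step.

Initialize: prod = 1
Entering loop: for k in range(1, 4):

After execution: prod = 6
6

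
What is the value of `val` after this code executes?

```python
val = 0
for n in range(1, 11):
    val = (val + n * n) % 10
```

Let's trace through this code step by step.

Initialize: val = 0
Entering loop: for n in range(1, 11):

After execution: val = 5
5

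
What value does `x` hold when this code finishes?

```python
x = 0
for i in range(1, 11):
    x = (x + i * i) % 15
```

Let's trace through this code step by step.

Initialize: x = 0
Entering loop: for i in range(1, 11):

After execution: x = 10
10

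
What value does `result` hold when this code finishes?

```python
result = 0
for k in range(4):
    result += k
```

Let's trace through this code step by step.

Initialize: result = 0
Entering loop: for k in range(4):

After execution: result = 6
6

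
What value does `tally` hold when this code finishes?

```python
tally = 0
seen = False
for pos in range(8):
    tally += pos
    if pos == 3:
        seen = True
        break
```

Let's trace through this code step by step.

Initialize: tally = 0
Initialize: seen = False
Entering loop: for pos in range(8):

After execution: tally = 6
6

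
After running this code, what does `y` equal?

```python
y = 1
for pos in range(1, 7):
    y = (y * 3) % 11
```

Let's trace through this code step by step.

Initialize: y = 1
Entering loop: for pos in range(1, 7):

After execution: y = 3
3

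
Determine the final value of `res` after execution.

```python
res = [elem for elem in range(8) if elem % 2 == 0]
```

Let's trace through this code step by step.

Initialize: res = [elem for elem in range(8) if elem % 2 == 0]

After execution: res = [0, 2, 4, 6]
[0, 2, 4, 6]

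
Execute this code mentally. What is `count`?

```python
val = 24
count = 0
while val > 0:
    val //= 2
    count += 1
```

Let's trace through this code step by step.

Initialize: val = 24
Initialize: count = 0
Entering loop: while val > 0:

After execution: count = 5
5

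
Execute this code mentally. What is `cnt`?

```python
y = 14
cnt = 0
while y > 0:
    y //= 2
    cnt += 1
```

Let's trace through this code step by step.

Initialize: y = 14
Initialize: cnt = 0
Entering loop: while y > 0:

After execution: cnt = 4
4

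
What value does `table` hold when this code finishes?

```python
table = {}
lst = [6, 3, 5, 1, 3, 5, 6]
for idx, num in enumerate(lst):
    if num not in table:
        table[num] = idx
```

Let's trace through this code step by step.

Initialize: table = {}
Initialize: lst = [6, 3, 5, 1, 3, 5, 6]
Entering loop: for idx, num in enumerate(lst):

After execution: table = {6: 0, 3: 1, 5: 2, 1: 3}
{6: 0, 3: 1, 5: 2, 1: 3}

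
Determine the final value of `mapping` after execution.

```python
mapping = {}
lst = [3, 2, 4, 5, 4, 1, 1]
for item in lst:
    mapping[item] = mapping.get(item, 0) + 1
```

Let's trace through this code step by step.

Initialize: mapping = {}
Initialize: lst = [3, 2, 4, 5, 4, 1, 1]
Entering loop: for item in lst:

After execution: mapping = {3: 1, 2: 1, 4: 2, 5: 1, 1: 2}
{3: 1, 2: 1, 4: 2, 5: 1, 1: 2}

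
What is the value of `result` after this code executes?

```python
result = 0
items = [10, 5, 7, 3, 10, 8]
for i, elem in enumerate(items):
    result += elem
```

Let's trace through this code step by step.

Initialize: result = 0
Initialize: items = [10, 5, 7, 3, 10, 8]
Entering loop: for i, elem in enumerate(items):

After execution: result = 43
43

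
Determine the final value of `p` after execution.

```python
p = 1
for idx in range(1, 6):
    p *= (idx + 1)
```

Let's trace through this code step by step.

Initialize: p = 1
Entering loop: for idx in range(1, 6):

After execution: p = 720
720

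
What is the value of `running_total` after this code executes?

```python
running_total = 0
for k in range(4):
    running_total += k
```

Let's trace through this code step by step.

Initialize: running_total = 0
Entering loop: for k in range(4):

After execution: running_total = 6
6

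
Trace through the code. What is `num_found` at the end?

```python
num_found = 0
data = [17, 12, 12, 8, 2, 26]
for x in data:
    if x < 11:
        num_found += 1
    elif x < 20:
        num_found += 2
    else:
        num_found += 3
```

Let's trace through this code step by step.

Initialize: num_found = 0
Initialize: data = [17, 12, 12, 8, 2, 26]
Entering loop: for x in data:

After execution: num_found = 11
11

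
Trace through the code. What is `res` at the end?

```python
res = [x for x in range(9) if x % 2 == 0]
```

Let's trace through this code step by step.

Initialize: res = [x for x in range(9) if x % 2 == 0]

After execution: res = [0, 2, 4, 6, 8]
[0, 2, 4, 6, 8]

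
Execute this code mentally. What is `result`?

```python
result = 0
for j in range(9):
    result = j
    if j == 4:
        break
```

Let's trace through this code step by step.

Initialize: result = 0
Entering loop: for j in range(9):

After execution: result = 4
4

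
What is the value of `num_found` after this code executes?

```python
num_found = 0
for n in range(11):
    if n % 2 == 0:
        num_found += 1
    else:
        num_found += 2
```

Let's trace through this code step by step.

Initialize: num_found = 0
Entering loop: for n in range(11):

After execution: num_found = 16
16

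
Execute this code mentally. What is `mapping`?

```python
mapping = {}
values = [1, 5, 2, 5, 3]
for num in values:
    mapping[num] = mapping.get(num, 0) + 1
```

Let's trace through this code step by step.

Initialize: mapping = {}
Initialize: values = [1, 5, 2, 5, 3]
Entering loop: for num in values:

After execution: mapping = {1: 1, 5: 2, 2: 1, 3: 1}
{1: 1, 5: 2, 2: 1, 3: 1}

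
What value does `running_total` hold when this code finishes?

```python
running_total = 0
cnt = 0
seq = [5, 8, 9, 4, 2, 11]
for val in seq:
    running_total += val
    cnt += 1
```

Let's trace through this code step by step.

Initialize: running_total = 0
Initialize: cnt = 0
Initialize: seq = [5, 8, 9, 4, 2, 11]
Entering loop: for val in seq:

After execution: running_total = 39
39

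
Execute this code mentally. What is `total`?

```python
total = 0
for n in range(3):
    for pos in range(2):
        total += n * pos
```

Let's trace through this code step by step.

Initialize: total = 0
Entering loop: for n in range(3):

After execution: total = 3
3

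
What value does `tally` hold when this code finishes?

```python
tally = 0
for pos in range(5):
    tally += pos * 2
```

Let's trace through this code step by step.

Initialize: tally = 0
Entering loop: for pos in range(5):

After execution: tally = 20
20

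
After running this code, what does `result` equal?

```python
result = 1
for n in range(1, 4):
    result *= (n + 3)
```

Let's trace through this code step by step.

Initialize: result = 1
Entering loop: for n in range(1, 4):

After execution: result = 120
120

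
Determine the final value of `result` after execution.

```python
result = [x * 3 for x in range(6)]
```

Let's trace through this code step by step.

Initialize: result = [x * 3 for x in range(6)]

After execution: result = [0, 3, 6, 9, 12, 15]
[0, 3, 6, 9, 12, 15]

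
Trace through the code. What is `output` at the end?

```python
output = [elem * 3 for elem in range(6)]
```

Let's trace through this code step by step.

Initialize: output = [elem * 3 for elem in range(6)]

After execution: output = [0, 3, 6, 9, 12, 15]
[0, 3, 6, 9, 12, 15]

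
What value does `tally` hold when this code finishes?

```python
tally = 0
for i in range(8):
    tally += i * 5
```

Let's trace through this code step by step.

Initialize: tally = 0
Entering loop: for i in range(8):

After execution: tally = 140
140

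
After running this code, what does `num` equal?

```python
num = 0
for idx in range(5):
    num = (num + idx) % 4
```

Let's trace through this code step by step.

Initialize: num = 0
Entering loop: for idx in range(5):

After execution: num = 2
2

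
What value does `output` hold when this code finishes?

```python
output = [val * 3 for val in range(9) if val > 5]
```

Let's trace through this code step by step.

Initialize: output = [val * 3 for val in range(9) if val > 5]

After execution: output = [18, 21, 24]
[18, 21, 24]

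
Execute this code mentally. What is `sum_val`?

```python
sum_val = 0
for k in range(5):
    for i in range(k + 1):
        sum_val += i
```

Let's trace through this code step by step.

Initialize: sum_val = 0
Entering loop: for k in range(5):

After execution: sum_val = 20
20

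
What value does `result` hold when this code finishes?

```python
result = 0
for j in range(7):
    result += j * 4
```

Let's trace through this code step by step.

Initialize: result = 0
Entering loop: for j in range(7):

After execution: result = 84
84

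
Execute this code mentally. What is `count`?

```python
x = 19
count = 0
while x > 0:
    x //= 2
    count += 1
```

Let's trace through this code step by step.

Initialize: x = 19
Initialize: count = 0
Entering loop: while x > 0:

After execution: count = 5
5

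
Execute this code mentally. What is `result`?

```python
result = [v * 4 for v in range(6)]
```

Let's trace through this code step by step.

Initialize: result = [v * 4 for v in range(6)]

After execution: result = [0, 4, 8, 12, 16, 20]
[0, 4, 8, 12, 16, 20]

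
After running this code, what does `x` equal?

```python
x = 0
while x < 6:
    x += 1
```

Let's trace through this code step by step.

Initialize: x = 0
Entering loop: while x < 6:

After execution: x = 6
6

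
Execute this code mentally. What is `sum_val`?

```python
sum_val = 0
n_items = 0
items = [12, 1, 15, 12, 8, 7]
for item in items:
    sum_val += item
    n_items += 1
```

Let's trace through this code step by step.

Initialize: sum_val = 0
Initialize: n_items = 0
Initialize: items = [12, 1, 15, 12, 8, 7]
Entering loop: for item in items:

After execution: sum_val = 55
55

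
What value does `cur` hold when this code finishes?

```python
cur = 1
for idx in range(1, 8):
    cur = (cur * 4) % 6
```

Let's trace through this code step by step.

Initialize: cur = 1
Entering loop: for idx in range(1, 8):

After execution: cur = 4
4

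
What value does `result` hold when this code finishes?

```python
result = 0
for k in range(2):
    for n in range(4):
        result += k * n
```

Let's trace through this code step by step.

Initialize: result = 0
Entering loop: for k in range(2):

After execution: result = 6
6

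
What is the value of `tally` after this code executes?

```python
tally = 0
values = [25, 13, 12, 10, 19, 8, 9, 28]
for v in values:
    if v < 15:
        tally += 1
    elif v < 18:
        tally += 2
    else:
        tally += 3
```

Let's trace through this code step by step.

Initialize: tally = 0
Initialize: values = [25, 13, 12, 10, 19, 8, 9, 28]
Entering loop: for v in values:

After execution: tally = 14
14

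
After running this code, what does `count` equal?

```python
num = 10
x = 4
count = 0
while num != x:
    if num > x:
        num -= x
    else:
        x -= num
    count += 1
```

Let's trace through this code step by step.

Initialize: num = 10
Initialize: x = 4
Initialize: count = 0
Entering loop: while num != x:

After execution: count = 3
3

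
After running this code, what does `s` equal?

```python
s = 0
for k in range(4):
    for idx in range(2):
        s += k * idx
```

Let's trace through this code step by step.

Initialize: s = 0
Entering loop: for k in range(4):

After execution: s = 6
6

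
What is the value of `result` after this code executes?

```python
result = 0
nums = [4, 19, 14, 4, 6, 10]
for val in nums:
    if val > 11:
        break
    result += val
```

Let's trace through this code step by step.

Initialize: result = 0
Initialize: nums = [4, 19, 14, 4, 6, 10]
Entering loop: for val in nums:

After execution: result = 4
4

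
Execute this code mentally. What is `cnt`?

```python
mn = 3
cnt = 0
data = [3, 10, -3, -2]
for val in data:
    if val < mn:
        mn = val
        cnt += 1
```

Let's trace through this code step by step.

Initialize: mn = 3
Initialize: cnt = 0
Initialize: data = [3, 10, -3, -2]
Entering loop: for val in data:

After execution: cnt = 1
1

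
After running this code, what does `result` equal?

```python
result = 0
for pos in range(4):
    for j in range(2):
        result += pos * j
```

Let's trace through this code step by step.

Initialize: result = 0
Entering loop: for pos in range(4):

After execution: result = 6
6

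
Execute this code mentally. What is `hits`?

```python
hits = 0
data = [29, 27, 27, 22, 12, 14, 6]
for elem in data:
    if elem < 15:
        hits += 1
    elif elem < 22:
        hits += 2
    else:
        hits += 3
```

Let's trace through this code step by step.

Initialize: hits = 0
Initialize: data = [29, 27, 27, 22, 12, 14, 6]
Entering loop: for elem in data:

After execution: hits = 15
15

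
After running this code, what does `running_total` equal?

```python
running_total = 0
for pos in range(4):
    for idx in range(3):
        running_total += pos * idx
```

Let's trace through this code step by step.

Initialize: running_total = 0
Entering loop: for pos in range(4):

After execution: running_total = 18
18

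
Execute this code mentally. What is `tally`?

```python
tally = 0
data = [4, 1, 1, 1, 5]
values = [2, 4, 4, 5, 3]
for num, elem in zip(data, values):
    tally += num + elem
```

Let's trace through this code step by step.

Initialize: tally = 0
Initialize: data = [4, 1, 1, 1, 5]
Initialize: values = [2, 4, 4, 5, 3]
Entering loop: for num, elem in zip(data, values):

After execution: tally = 30
30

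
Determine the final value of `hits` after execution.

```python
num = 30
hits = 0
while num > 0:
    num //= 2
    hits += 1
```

Let's trace through this code step by step.

Initialize: num = 30
Initialize: hits = 0
Entering loop: while num > 0:

After execution: hits = 5
5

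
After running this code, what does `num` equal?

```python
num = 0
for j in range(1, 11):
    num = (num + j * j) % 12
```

Let's trace through this code step by step.

Initialize: num = 0
Entering loop: for j in range(1, 11):

After execution: num = 1
1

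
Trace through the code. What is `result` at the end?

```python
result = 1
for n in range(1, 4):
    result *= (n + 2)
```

Let's trace through this code step by step.

Initialize: result = 1
Entering loop: for n in range(1, 4):

After execution: result = 60
60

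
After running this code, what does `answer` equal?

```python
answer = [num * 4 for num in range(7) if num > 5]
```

Let's trace through this code step by step.

Initialize: answer = [num * 4 for num in range(7) if num > 5]

After execution: answer = [24]
[24]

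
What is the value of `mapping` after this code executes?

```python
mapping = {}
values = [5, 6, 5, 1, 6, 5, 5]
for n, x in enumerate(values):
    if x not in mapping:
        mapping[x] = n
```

Let's trace through this code step by step.

Initialize: mapping = {}
Initialize: values = [5, 6, 5, 1, 6, 5, 5]
Entering loop: for n, x in enumerate(values):

After execution: mapping = {5: 0, 6: 1, 1: 3}
{5: 0, 6: 1, 1: 3}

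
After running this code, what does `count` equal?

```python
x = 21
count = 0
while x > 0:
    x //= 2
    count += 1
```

Let's trace through this code step by step.

Initialize: x = 21
Initialize: count = 0
Entering loop: while x > 0:

After execution: count = 5
5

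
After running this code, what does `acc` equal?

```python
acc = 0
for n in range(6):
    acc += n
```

Let's trace through this code step by step.

Initialize: acc = 0
Entering loop: for n in range(6):

After execution: acc = 15
15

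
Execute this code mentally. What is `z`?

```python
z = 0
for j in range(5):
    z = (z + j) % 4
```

Let's trace through this code step by step.

Initialize: z = 0
Entering loop: for j in range(5):

After execution: z = 2
2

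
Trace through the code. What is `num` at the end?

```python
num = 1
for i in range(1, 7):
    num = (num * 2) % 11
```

Let's trace through this code step by step.

Initialize: num = 1
Entering loop: for i in range(1, 7):

After execution: num = 9
9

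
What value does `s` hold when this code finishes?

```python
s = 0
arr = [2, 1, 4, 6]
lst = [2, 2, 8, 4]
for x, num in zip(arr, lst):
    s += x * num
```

Let's trace through this code step by step.

Initialize: s = 0
Initialize: arr = [2, 1, 4, 6]
Initialize: lst = [2, 2, 8, 4]
Entering loop: for x, num in zip(arr, lst):

After execution: s = 62
62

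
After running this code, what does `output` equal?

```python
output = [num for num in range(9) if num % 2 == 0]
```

Let's trace through this code step by step.

Initialize: output = [num for num in range(9) if num % 2 == 0]

After execution: output = [0, 2, 4, 6, 8]
[0, 2, 4, 6, 8]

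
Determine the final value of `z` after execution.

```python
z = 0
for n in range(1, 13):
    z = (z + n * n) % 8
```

Let's trace through this code step by step.

Initialize: z = 0
Entering loop: for n in range(1, 13):

After execution: z = 2
2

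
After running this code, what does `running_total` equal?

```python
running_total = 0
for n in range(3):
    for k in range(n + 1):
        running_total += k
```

Let's trace through this code step by step.

Initialize: running_total = 0
Entering loop: for n in range(3):

After execution: running_total = 4
4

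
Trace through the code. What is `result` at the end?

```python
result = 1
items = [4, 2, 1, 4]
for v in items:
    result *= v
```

Let's trace through this code step by step.

Initialize: result = 1
Initialize: items = [4, 2, 1, 4]
Entering loop: for v in items:

After execution: result = 32
32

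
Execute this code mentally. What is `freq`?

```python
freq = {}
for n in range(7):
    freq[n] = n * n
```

Let's trace through this code step by step.

Initialize: freq = {}
Entering loop: for n in range(7):

After execution: freq = {0: 0, 1: 1, 2: 4, 3: 9, 4: 16, 5: 25, 6: 36}
{0: 0, 1: 1, 2: 4, 3: 9, 4: 16, 5: 25, 6: 36}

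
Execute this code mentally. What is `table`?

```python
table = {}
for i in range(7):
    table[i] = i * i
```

Let's trace through this code step by step.

Initialize: table = {}
Entering loop: for i in range(7):

After execution: table = {0: 0, 1: 1, 2: 4, 3: 9, 4: 16, 5: 25, 6: 36}
{0: 0, 1: 1, 2: 4, 3: 9, 4: 16, 5: 25, 6: 36}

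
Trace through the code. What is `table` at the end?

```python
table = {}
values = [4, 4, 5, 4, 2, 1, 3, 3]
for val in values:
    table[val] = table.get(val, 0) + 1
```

Let's trace through this code step by step.

Initialize: table = {}
Initialize: values = [4, 4, 5, 4, 2, 1, 3, 3]
Entering loop: for val in values:

After execution: table = {4: 3, 5: 1, 2: 1, 1: 1, 3: 2}
{4: 3, 5: 1, 2: 1, 1: 1, 3: 2}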